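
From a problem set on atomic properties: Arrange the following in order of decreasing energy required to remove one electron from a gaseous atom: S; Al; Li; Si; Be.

S, Be, Si, Al, Li

First ionization energy rises across a period (greater Z_eff holds electrons more tightly) and falls down a group (valence electrons are farther from the nucleus).
Here both period and group differ, so the two effects have to be weighed against each other.
Al > Li: period and group pull opposite ways; the across-period shift dominates (578 vs 520 kJ/mol).
Si > Al: Si lies to the right of Al in period 3, so the across-period effect alone puts Si higher.
Be > Si: period and group pull opposite ways; the down-group shift dominates (900 vs 786 kJ/mol).
S > Be: the two effects oppose for this pair; the across-period effect wins (1000 vs 900 kJ/mol).
For reference (kJ/mol): Li 520, Be 900, Al 578, Si 786, S 1000.
So from highest to lowest: S > Be > Si > Al > Li.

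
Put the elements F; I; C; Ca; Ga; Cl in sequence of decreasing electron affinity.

Cl > F > I > C > Ga > Ca

Adding an electron releases more energy for atoms nearer the top right (short of the noble gases).
Here both period and group differ, so the two effects have to be weighed against each other.
Ga > Ca: Ga lies to the right of Ca in period 4, so the across-period effect alone puts Ga higher.
C > Ga: both effects reinforce here, so C is clearly the higher of the two.
I > C: period and group pull opposite ways; the across-period shift dominates (295 vs 122 kJ/mol).
F > I: F sits above I in group 17, so the down-group effect alone puts F higher.
Cl > F: this pair runs against the simple trend — see the exception note.
Note the exception: Cl has a higher electron affinity than F, contrary to the simple trend — F's small 2p subshell makes the incoming electron feel strong e⁻–e⁻ repulsion, so Cl actually releases more energy on gaining an electron.
Approximate values (kJ/mol): C 122, F 328, Cl 349, Ca 2, Ga 29, I 295.
So from highest to lowest: Cl > F > I > C > Ga > Ca.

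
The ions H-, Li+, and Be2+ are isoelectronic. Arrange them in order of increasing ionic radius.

Be2+ < Li+ < H-

All of these have 2 electrons, so size is governed by nuclear charge alone: the more protons, the stronger the pull on the same electron cloud, and the smaller the ion.
Nuclear charges: Be2+ (Z=4), Li+ (Z=3), H- (Z=1).
Smallest to largest: Be2+ < Li+ < H-.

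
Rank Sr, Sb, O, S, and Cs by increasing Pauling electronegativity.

O is in period 2, group 16; S is in period 3, group 16; Sr is in period 5, group 2; Sb is in period 5, group 15; Cs is in period 6, group 1.
Smaller atoms with higher effective nuclear charge are more electronegative.
Here both period and group differ, so the two effects have to be weighed against each other.
Sr > Cs: both effects reinforce here, so Sr is clearly the higher of the two.
Sb > Sr: both are in period 5; the period trend gives Sb the larger value.
S > Sb: both effects reinforce here, so S is clearly the higher of the two.
O > S: O sits above S in group 16, so the down-group effect alone puts O higher.
Tabulated electronegativity (Pauling): O 3.44, S 2.58, Sr 0.95, Sb 2.05, Cs 0.79.
So from lowest to highest: Cs < Sr < Sb < S < O.

Cs < Sr < Sb < S < O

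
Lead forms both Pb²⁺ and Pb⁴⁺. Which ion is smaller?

Pb⁴⁺

Both ions have Z = 82 protons, but Pb⁴⁺ has lost more electrons, so its remaining electrons feel a larger effective nuclear charge per electron and are pulled in more tightly.
Higher positive charge → smaller ion, so Pb²⁺ > Pb⁴⁺.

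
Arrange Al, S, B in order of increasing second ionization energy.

Al < S < B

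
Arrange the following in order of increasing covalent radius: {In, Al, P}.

P, Al, In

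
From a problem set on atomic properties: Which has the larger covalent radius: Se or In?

In

Se is in period 4, group 16; In is in period 5, group 13.
Across a period the added protons contract the valence shell; down a group each new principal shell makes the atom larger.
These span different periods and groups, so the two trends combine.
In > Se: both effects reinforce here, so In is clearly the larger of the two.
Tabulated atomic radius (pm): Se 116, In 142.
So In has the larger covalent radius (In > Se).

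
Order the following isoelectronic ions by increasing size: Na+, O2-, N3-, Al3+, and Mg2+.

Al3+ < Mg2+ < Na+ < O2- < N3-

All of these have 10 electrons, so size is governed by nuclear charge alone: the more protons, the stronger the pull on the same electron cloud, and the smaller the ion.
Nuclear charges: Al3+ (Z=13), Mg2+ (Z=12), Na+ (Z=11), O2- (Z=8), N3- (Z=7).
Smallest to largest: Al3+ < Mg2+ < Na+ < O2- < N3-.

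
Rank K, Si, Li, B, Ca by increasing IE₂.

Ca < Si < B < K < Li

After 1 electron has been removed, what remains? K⁺ is the bare [Ar] core; Si⁺ still has 3 valence electrons; Li⁺ is the bare [He] core; B⁺ still has 2 valence electrons; Ca⁺ still has 1 valence electron.
Pulling an electron out of a noble-gas core costs far more than removing a remaining valence electron, so K and Li sit at the high end of IE_2.
Valence configurations: Si⁺ [Ne]3s²3p¹, B⁺ [He]2s², Ca⁺ [Ar]4s¹.
The numbers (kJ/mol): K 3052, Si 1577, Li 7298, B 2427, Ca 1145.
Hence IE_2: Ca < Si < B < K < Li.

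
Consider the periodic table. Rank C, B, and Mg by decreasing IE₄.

IE_4 is the cost of taking one more electron from the +3 cation: C³⁺ still has 1 valence electron; B³⁺ is the bare [He] core; Mg³⁺ is already 1 electron into the core.
Pulling an electron out of a noble-gas core costs far more than removing a remaining valence electron, so Mg and B sit at the high end of IE_4.
The numbers (kJ/mol): C 6223, B 25026, Mg 10543.
Hence IE_4: C < Mg < B.

B > Mg > C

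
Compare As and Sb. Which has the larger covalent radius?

Sb

As is in period 4, group 15; Sb is in period 5, group 15.
Atomic radius shrinks across a period as nuclear charge pulls the same shell inward, and grows down a group as new shells are added.
All are in group 15, so atomic radius increases down the group.
So Sb has the larger covalent radius (Sb > As).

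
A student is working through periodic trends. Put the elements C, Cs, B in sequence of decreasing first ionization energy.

C > B > Cs

B is in period 2, group 13; C is in period 2, group 14; Cs is in period 6, group 1.
IE₁ increases left→right with effective nuclear charge and decreases top→bottom as the valence shell moves farther out.
Neither a single period nor a single group — weigh both effects.
B > Cs: both effects reinforce here, so B is clearly the higher of the two.
C > B: both are in period 2; the period trend gives C the larger value.
Tabulated first ionization energy (kJ/mol): B 801, C 1086, Cs 376.
So from highest to lowest: C > B > Cs.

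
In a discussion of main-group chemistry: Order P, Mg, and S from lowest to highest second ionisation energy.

After 1 electron has been removed, what remains? P⁺ still has 4 valence electrons; Mg⁺ still has 1 valence electron; S⁺ still has 5 valence electrons.
All are still removing valence electrons, so compare the +1 ions as you would atoms: IE_2 generally rises across a period (higher Z_eff) and falls down a group (larger shell), subject to the usual subshell exceptions.
Valence configurations: P⁺ [Ne]3s²3p², Mg⁺ [Ne]3s¹, S⁺ [Ne]3s²3p³.
Approximate IE_2 values (kJ/mol): P 1907, Mg 1451, S 2252.
Overall IE_2 order: Mg < P < S.

Mg < P < S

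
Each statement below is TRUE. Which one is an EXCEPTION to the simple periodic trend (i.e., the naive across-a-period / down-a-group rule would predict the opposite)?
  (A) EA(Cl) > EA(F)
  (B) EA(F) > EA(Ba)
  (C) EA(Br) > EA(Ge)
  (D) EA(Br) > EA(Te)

(A)

The general trend: electron affinity increases across a period and decreases down a group.
(A) Cl (period 3, group 17) vs F (period 2, group 17): the stated order contradicts the simple trend.
(B) F (period 2, group 17) vs Ba (period 6, group 2): the stated order agrees with the simple trend.
(C) Br (period 4, group 17) vs Ge (period 4, group 14): the stated order agrees with the simple trend.
(D) Br (period 4, group 17) vs Te (period 5, group 16): the stated order agrees with the simple trend.
The exception is (A): F's small 2p subshell makes the incoming electron feel strong e⁻–e⁻ repulsion, so Cl actually releases more energy on gaining an electron.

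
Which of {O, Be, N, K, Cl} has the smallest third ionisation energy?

Cl

The third ionization energy removes an electron from the +2 ion. For each element: O²⁺ still has 4 valence electrons; Be²⁺ is the bare [He] core; N²⁺ still has 3 valence electrons; K²⁺ is already 1 electron into the core; Cl²⁺ still has 5 valence electrons.
Usually core removal costs more than valence removal, but here the competition is close: a tightly held n=2 valence electron can cost more to remove than an n=3 core electron, so the actual values have to decide it.
Valence configurations: O²⁺ [He]2s²2p², N²⁺ [He]2s²2p¹, Cl²⁺ [Ne]3s²3p³.
The numbers (kJ/mol): O 5300, Be 14849, N 4578, K 4420, Cl 3822.
Overall IE_3 order: Cl < K < N < O < Be.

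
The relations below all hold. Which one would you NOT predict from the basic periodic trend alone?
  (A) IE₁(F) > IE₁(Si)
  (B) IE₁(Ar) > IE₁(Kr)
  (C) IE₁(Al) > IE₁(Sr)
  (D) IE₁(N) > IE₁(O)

(D)

The general trend: IE₁ increases across a period and decreases down a group.
(A) F (period 2, group 17) vs Si (period 3, group 14): the stated order agrees with the simple trend.
(B) Ar (period 3, group 18) vs Kr (period 4, group 18): the stated order agrees with the simple trend.
(C) Al (period 3, group 13) vs Sr (period 5, group 2): the stated order agrees with the simple trend.
(D) N (period 2, group 15) vs O (period 2, group 16): the stated order contradicts the simple trend.
The exception is (D): pairing an electron in O's 2p⁴ costs repulsion energy, so O ionizes more easily than half-filled N (2p³).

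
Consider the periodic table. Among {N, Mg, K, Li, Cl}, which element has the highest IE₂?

Li

After 1 electron has been removed, what remains? N⁺ still has 4 valence electrons; Mg⁺ still has 1 valence electron; K⁺ is the bare [Ar] core; Li⁺ is the bare [He] core; Cl⁺ still has 6 valence electrons.
Core electrons are held far more tightly than valence electrons, so K and Li top the IE_2 order.
Valence configurations: N⁺ [He]2s²2p², Mg⁺ [Ne]3s¹, Cl⁺ [Ne]3s²3p⁴.
Tabulated IE_2 (kJ/mol): N 2856, Mg 1451, K 3052, Li 7298, Cl 2298.
Overall IE_2 order: Mg < Cl < N < K < Li.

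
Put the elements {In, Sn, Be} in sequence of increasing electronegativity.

Be is in period 2, group 2; In is in period 5, group 13; Sn is in period 5, group 14.
Smaller atoms with higher effective nuclear charge are more electronegative.
Neither a single period nor a single group — weigh both effects.
In > Be: the two effects oppose for this pair; the across-period effect wins (1.78 vs 1.57).
Sn > In: both are in period 5; the period trend gives Sn the larger value.
For reference (Pauling): Be 1.57, In 1.78, Sn 1.96.
So from lowest to highest: Be < In < Sn.

Be < In < Sn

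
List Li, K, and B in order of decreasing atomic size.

K > Li > B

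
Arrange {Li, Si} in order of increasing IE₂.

After 1 electron has been removed, what remains? Li⁺ is the bare [He] core; Si⁺ still has 3 valence electrons.
Breaking into a closed-shell core is much more expensive than removing a leftover valence electron — Li has the largest IE_2 here.
Approximate IE_2 values (kJ/mol): Li 7298, Si 1577.
Hence IE_2: Si < Li.

Si, Li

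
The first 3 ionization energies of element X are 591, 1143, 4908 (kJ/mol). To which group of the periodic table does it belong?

Group 2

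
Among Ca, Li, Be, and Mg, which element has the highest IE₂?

Li

Consider each +1 ion: Ca⁺ still has 1 valence electron; Li⁺ is the bare [He] core; Be⁺ still has 1 valence electron; Mg⁺ still has 1 valence electron.
Pulling an electron out of a noble-gas core costs far more than removing a remaining valence electron, so Li sits at the high end of IE_2.
Valence configurations: Ca⁺ [Ar]4s¹, Be⁺ [He]2s¹, Mg⁺ [Ne]3s¹.
Tabulated IE_2 (kJ/mol): Ca 1145, Li 7298, Be 1757, Mg 1451.
Putting it together, IE_2: Ca < Mg < Be < Li.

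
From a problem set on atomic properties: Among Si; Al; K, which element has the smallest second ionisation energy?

Si

The second ionization energy removes an electron from the +1 ion. For each element: Si⁺ still has 3 valence electrons; Al⁺ still has 2 valence electrons; K⁺ is the bare [Ar] core.
Core electrons are held far more tightly than valence electrons, so K tops the IE_2 order.
Valence configurations: Si⁺ [Ne]3s²3p¹, Al⁺ [Ne]3s².
Si⁺ loses a lone 3p electron whereas Al⁺ must break into a filled 3s² pair, so IE_2(Al) > IE_2(Si) even though Si has the higher nuclear charge.
Tabulated IE_2 (kJ/mol): Si 1577, Al 1817, K 3052.
Hence IE_2: Si < Al < K.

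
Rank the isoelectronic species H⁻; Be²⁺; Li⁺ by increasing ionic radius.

All of these have 2 electrons, so size is governed by nuclear charge alone: the more protons, the stronger the pull on the same electron cloud, and the smaller the ion.
Nuclear charges: Be²⁺ (Z=4), Li⁺ (Z=3), H⁻ (Z=1).
Smallest to largest: Be²⁺ < Li⁺ < H⁻.

Be²⁺, Li⁺, H⁻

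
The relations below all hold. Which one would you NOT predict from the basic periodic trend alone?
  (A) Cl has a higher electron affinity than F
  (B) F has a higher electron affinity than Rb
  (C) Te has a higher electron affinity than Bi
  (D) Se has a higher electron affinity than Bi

(A)

The general trend: electron affinity increases across a period and decreases down a group.
(A) Cl (period 3, group 17) vs F (period 2, group 17): the stated order contradicts the simple trend.
(B) F (period 2, group 17) vs Rb (period 5, group 1): the stated order agrees with the simple trend.
(C) Te (period 5, group 16) vs Bi (period 6, group 15): the stated order agrees with the simple trend.
(D) Se (period 4, group 16) vs Bi (period 6, group 15): the stated order agrees with the simple trend.
The exception is (A): F's small 2p subshell makes the incoming electron feel strong e⁻–e⁻ repulsion, so Cl actually releases more energy on gaining an electron.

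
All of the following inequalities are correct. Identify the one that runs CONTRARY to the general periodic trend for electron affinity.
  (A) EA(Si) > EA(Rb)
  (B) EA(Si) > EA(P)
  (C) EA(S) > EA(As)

(B)

The general trend: electron affinity increases across a period and decreases down a group.
(A) Si (period 3, group 14) vs Rb (period 5, group 1): the stated order agrees with the simple trend.
(B) Si (period 3, group 14) vs P (period 3, group 15): the stated order contradicts the simple trend.
(C) S (period 3, group 16) vs As (period 4, group 15): the stated order agrees with the simple trend.
The exception is (B): adding an electron to P's half-filled 3p³ is unfavourable, so Si (3p²) has the more exothermic EA.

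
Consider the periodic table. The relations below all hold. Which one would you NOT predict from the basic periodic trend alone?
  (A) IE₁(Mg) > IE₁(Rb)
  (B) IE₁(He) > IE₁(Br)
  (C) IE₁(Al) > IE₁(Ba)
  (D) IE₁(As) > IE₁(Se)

The general trend: first ionization energy increases across a period and decreases down a group.
(A) Mg (period 3, group 2) vs Rb (period 5, group 1): the stated order agrees with the simple trend.
(B) He (period 1, group 18) vs Br (period 4, group 17): the stated order agrees with the simple trend.
(C) Al (period 3, group 13) vs Ba (period 6, group 2): the stated order agrees with the simple trend.
(D) As (period 4, group 15) vs Se (period 4, group 16): the stated order contradicts the simple trend.
The exception is (D): Se (4p⁴) ionizes more easily than half-filled As (4p³).

(D)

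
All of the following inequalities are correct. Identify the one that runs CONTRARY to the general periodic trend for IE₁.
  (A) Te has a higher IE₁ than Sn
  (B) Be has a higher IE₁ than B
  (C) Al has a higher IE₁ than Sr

(B)

The general trend: IE₁ increases across a period and decreases down a group.
(A) Te (period 5, group 16) vs Sn (period 5, group 14): the stated order agrees with the simple trend.
(B) Be (period 2, group 2) vs B (period 2, group 13): the stated order contradicts the simple trend.
(C) Al (period 3, group 13) vs Sr (period 5, group 2): the stated order agrees with the simple trend.
The exception is (B): removing B's lone 2p electron is easier than breaking Be's filled 2s².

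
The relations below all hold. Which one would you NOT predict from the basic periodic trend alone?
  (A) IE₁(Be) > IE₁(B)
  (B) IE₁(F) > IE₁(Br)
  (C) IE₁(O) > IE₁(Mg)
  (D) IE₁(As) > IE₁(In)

The general trend: first ionisation energy increases across a period and decreases down a group.
(A) Be (period 2, group 2) vs B (period 2, group 13): the stated order contradicts the simple trend.
(B) F (period 2, group 17) vs Br (period 4, group 17): the stated order agrees with the simple trend.
(C) O (period 2, group 16) vs Mg (period 3, group 2): the stated order agrees with the simple trend.
(D) As (period 4, group 15) vs In (period 5, group 13): the stated order agrees with the simple trend.
The exception is (A): removing B's lone 2p electron is easier than breaking Be's filled 2s².

(A)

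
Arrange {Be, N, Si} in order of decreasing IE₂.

N, Be, Si

The second ionization energy removes an electron from the +1 ion. For each element: Be⁺ still has 1 valence electron; N⁺ still has 4 valence electrons; Si⁺ still has 3 valence electrons.
All are still removing valence electrons, so compare the +1 ions as you would atoms: IE_2 generally rises across a period (higher Z_eff) and falls down a group (larger shell), subject to the usual subshell exceptions.
Valence configurations: Be⁺ [He]2s¹, N⁺ [He]2s²2p², Si⁺ [Ne]3s²3p¹.
The numbers (kJ/mol): Be 1757, N 2856, Si 1577.
Overall IE_2 order: Si < Be < N.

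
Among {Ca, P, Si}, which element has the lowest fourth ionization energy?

Si

Consider each +3 ion: Ca³⁺ is already 1 electron into the core; P³⁺ still has 2 valence electrons; Si³⁺ still has 1 valence electron.
Pulling an electron out of a noble-gas core costs far more than removing a remaining valence electron, so Ca sits at the high end of IE_4.
Valence configurations: P³⁺ [Ne]3s², Si³⁺ [Ne]3s¹.
Approximate IE_4 values (kJ/mol): Ca 6491, P 4964, Si 4356.
Putting it together, IE_4: Si < P < Ca.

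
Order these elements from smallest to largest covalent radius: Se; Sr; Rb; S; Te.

S is in period 3, group 16; Se is in period 4, group 16; Rb is in period 5, group 1; Sr is in period 5, group 2; Te is in period 5, group 16.
Across a period the added protons contract the valence shell; down a group each new principal shell makes the atom larger.
Neither a single period nor a single group — weigh both effects.
Se > S: they share group 16; the group trend gives Se the larger value.
Te > Se: they share group 16; the group trend gives Te the larger value.
Sr > Te: Sr lies to the left of Te in period 5, so the across-period effect alone puts Sr larger.
Rb > Sr: Rb lies to the left of Sr in period 5, so the across-period effect alone puts Rb larger.
Approximate values (pm): S 103, Se 116, Rb 210, Sr 185, Te 136.
So from smallest to largest: S < Se < Te < Sr < Rb.

S < Se < Te < Sr < Rb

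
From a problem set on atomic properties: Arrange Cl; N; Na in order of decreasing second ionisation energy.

Na > N > Cl

IE_2 is the cost of taking one more electron from the +1 cation: Cl⁺ still has 6 valence electrons; N⁺ still has 4 valence electrons; Na⁺ is the bare [Ne] core.
Pulling an electron out of a noble-gas core costs far more than removing a remaining valence electron, so Na sits at the high end of IE_2.
Valence configurations: Cl⁺ [Ne]3s²3p⁴, N⁺ [He]2s²2p².
Tabulated IE_2 (kJ/mol): Cl 2298, N 2856, Na 4562.
Putting it together, IE_2: Cl < N < Na.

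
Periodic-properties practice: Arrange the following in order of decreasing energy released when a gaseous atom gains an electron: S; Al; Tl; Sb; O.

O is in period 2, group 16; Al is in period 3, group 13; S is in period 3, group 16; Sb is in period 5, group 15; Tl is in period 6, group 13.
EA tends to increase across a period and decrease down a group, though the pattern is less regular than for IE or radius.
Neither a single period nor a single group — weigh both effects.
Al > Tl: Al sits above Tl in group 13, so the down-group effect alone puts Al higher.
Sb > Al: the two effects oppose for this pair; the across-period effect wins (103 vs 42 kJ/mol).
O > Sb: both effects reinforce here, so O is clearly the higher of the two.
S > O: this pair runs against the simple trend — see the exception note.
Note the exception: S has a higher electron affinity than O, contrary to the simple trend — the compact 2p subshell of O repels the added electron more than S's larger 3p does.
For reference (kJ/mol): O 141, Al 42, S 200, Sb 103, Tl 19.
So from highest to lowest: S > O > Sb > Al > Tl.

S > O > Sb > Al > Tl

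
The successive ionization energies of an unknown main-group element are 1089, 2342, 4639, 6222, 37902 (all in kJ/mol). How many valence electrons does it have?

Look for the largest jump between consecutive ionization energies: IE5/IE4 ≈ 6.1, far larger than any earlier ratio.
That jump marks the point where a core electron is being removed. So the atom has 4 valence electrons.

4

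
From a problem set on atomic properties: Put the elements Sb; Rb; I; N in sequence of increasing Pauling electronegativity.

N is in period 2, group 15; Rb is in period 5, group 1; Sb is in period 5, group 15; I is in period 5, group 17.
EN rises left→right (higher Z_eff, smaller atoms) and falls top→bottom (larger, more shielded atoms).
Neither a single period nor a single group — weigh both effects.
Sb > Rb: Sb lies to the right of Rb in period 5, so the across-period effect alone puts Sb higher.
I > Sb: both are in period 5; the period trend gives I the larger value.
N > I: the two effects oppose for this pair; the down-group effect wins (3.04 vs 2.66).
For reference (Pauling): N 3.04, Rb 0.82, Sb 2.05, I 2.66.
So from lowest to highest: Rb < Sb < I < N.

Rb < Sb < I < N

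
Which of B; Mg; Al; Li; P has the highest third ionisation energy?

Li

The third ionization energy removes an electron from the +2 ion. For each element: B²⁺ still has 1 valence electron; Mg²⁺ is the bare [Ne] core; Al²⁺ still has 1 valence electron; Li²⁺ is already 1 electron into the core; P²⁺ still has 3 valence electrons.
Core electrons are held far more tightly than valence electrons, so Mg and Li top the IE_3 order.
Valence configurations: B²⁺ [He]2s¹, Al²⁺ [Ne]3s¹, P²⁺ [Ne]3s²3p¹.
Tabulated IE_3 (kJ/mol): B 3660, Mg 7733, Al 2745, Li 11815, P 2914.
So the third ionization energies run Al < P < B < Mg < Li.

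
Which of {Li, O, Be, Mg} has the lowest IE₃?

IE_3 is the cost of taking one more electron from the +2 cation: Li²⁺ is already 1 electron into the core; O²⁺ still has 4 valence electrons; Be²⁺ is the bare [He] core; Mg²⁺ is the bare [Ne] core.
Core electrons are held far more tightly than valence electrons, so Mg, Li and Be top the IE_3 order.
The numbers (kJ/mol): Li 11815, O 5300, Be 14849, Mg 7733.
Hence IE_3: O < Mg < Li < Be.

O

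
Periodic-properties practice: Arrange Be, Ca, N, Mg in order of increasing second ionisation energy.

Consider each +1 ion: Be⁺ still has 1 valence electron; Ca⁺ still has 1 valence electron; N⁺ still has 4 valence electrons; Mg⁺ still has 1 valence electron.
All are still removing valence electrons, so compare the +1 ions as you would atoms: IE_2 generally rises across a period (higher Z_eff) and falls down a group (larger shell), subject to the usual subshell exceptions.
Valence configurations: Be⁺ [He]2s¹, Ca⁺ [Ar]4s¹, N⁺ [He]2s²2p², Mg⁺ [Ne]3s¹.
Tabulated IE_2 (kJ/mol): Be 1757, Ca 1145, N 2856, Mg 1451.
So the second ionization energies run Ca < Mg < Be < N.

Ca < Mg < Be < N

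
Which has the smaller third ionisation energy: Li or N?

N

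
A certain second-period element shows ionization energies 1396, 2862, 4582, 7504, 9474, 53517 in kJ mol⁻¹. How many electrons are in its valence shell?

5

Look for the largest jump between consecutive ionization energies: IE6/IE5 ≈ 5.6, far larger than any earlier ratio.
That jump marks the point where a core electron is being removed. So the atom has 5 valence electrons.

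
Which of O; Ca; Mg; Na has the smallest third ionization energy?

After 2 electrons have been removed, what remains? O²⁺ still has 4 valence electrons; Ca²⁺ is the bare [Ar] core; Mg²⁺ is the bare [Ne] core; Na²⁺ is already 1 electron into the core.
Usually core removal costs more than valence removal, but here the competition is close: a tightly held n=2 valence electron can cost more to remove than an n=3 core electron, so the actual values have to decide it.
The numbers (kJ/mol): O 5300, Ca 4912, Mg 7733, Na 6910.
So the third ionization energies run Ca < O < Na < Mg.

Ca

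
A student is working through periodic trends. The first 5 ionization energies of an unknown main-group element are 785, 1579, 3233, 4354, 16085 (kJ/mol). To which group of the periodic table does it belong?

Look for the largest jump between consecutive ionization energies: IE5/IE4 ≈ 3.7, far larger than any earlier ratio.
That jump marks the point where a core electron is being removed. So the atom has 4 valence electrons.
A main-group element with 4 valence electrons is in group 14.

Group 14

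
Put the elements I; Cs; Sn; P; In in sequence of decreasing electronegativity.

I > P > Sn > In > Cs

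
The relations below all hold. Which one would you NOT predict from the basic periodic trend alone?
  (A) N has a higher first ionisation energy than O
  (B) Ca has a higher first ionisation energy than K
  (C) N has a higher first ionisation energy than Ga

The general trend: first ionisation energy increases across a period and decreases down a group.
(A) N (period 2, group 15) vs O (period 2, group 16): the stated order contradicts the simple trend.
(B) Ca (period 4, group 2) vs K (period 4, group 1): the stated order agrees with the simple trend.
(C) N (period 2, group 15) vs Ga (period 4, group 13): the stated order agrees with the simple trend.
The exception is (A): pairing an electron in O's 2p⁴ costs repulsion energy, so O ionizes more easily than half-filled N (2p³).

(A)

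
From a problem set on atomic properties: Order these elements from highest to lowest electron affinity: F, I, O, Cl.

Cl > F > I > O

O is in period 2, group 16; F is in period 2, group 17; Cl is in period 3, group 17; I is in period 5, group 17.
Electron affinity generally becomes more exothermic across a period toward the halogens and less exothermic down a group.
Here both period and group differ, so the two effects have to be weighed against each other.
I > O: period and group pull opposite ways; the across-period shift dominates (295 vs 141 kJ/mol).
F > I: F sits above I in group 17, so the down-group effect alone puts F higher.
Cl > F: this pair runs against the simple trend — see the exception note.
Note the exception: Cl has a higher electron affinity than F, contrary to the simple trend — F's small 2p subshell makes the incoming electron feel strong e⁻–e⁻ repulsion, so Cl actually releases more energy on gaining an electron.
Tabulated electron affinity (kJ/mol): O 141, F 328, Cl 349, I 295.
So from highest to lowest: Cl > F > I > O.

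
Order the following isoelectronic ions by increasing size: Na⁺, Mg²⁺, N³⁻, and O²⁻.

Mg²⁺, Na⁺, O²⁻, N³⁻

All of these have 10 electrons, so size is governed by nuclear charge alone: the more protons, the stronger the pull on the same electron cloud, and the smaller the ion.
Nuclear charges: Mg²⁺ (Z=12), Na⁺ (Z=11), O²⁻ (Z=8), N³⁻ (Z=7).
Smallest to largest: Mg²⁺ < Na⁺ < O²⁻ < N³⁻.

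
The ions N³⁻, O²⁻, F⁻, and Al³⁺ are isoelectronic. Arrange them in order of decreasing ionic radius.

All of these have 10 electrons, so size is governed by nuclear charge alone: the more protons, the stronger the pull on the same electron cloud, and the smaller the ion.
Nuclear charges: Al³⁺ (Z=13), F⁻ (Z=9), O²⁻ (Z=8), N³⁻ (Z=7).
Largest to smallest: N³⁻ > O²⁻ > F⁻ > Al³⁺.

N³⁻ > O²⁻ > F⁻ > Al³⁺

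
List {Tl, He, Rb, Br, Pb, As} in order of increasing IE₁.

Rb < Tl < Pb < As < Br < He

Removing the outermost electron gets harder across a period and easier down a group.
Neither a single period nor a single group — weigh both effects.
Tl > Rb: the two effects oppose for this pair; the across-period effect wins (589 vs 403 kJ/mol).
Pb > Tl: Pb lies to the right of Tl in period 6, so the across-period effect alone puts Pb higher.
As > Pb: both effects reinforce here, so As is clearly the higher of the two.
Br > As: Br lies to the right of As in period 4, so the across-period effect alone puts Br higher.
He > Br: both effects reinforce here, so He is clearly the higher of the two.
For reference (kJ/mol): He 2372, As 947, Br 1140, Rb 403, Tl 589, Pb 716.
So from lowest to highest: Rb < Tl < Pb < As < Br < He.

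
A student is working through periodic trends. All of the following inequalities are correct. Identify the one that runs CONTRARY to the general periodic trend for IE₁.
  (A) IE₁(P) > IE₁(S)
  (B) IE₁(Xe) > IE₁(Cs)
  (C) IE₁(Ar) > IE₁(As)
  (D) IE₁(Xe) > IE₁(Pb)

(A)

The general trend: IE₁ increases across a period and decreases down a group.
(A) P (period 3, group 15) vs S (period 3, group 16): the stated order contradicts the simple trend.
(B) Xe (period 5, group 18) vs Cs (period 6, group 1): the stated order agrees with the simple trend.
(C) Ar (period 3, group 18) vs As (period 4, group 15): the stated order agrees with the simple trend.
(D) Xe (period 5, group 18) vs Pb (period 6, group 14): the stated order agrees with the simple trend.
The exception is (A): S (3p⁴) ionizes more easily than half-filled P (3p³) because the paired 3p electron in S is pushed out by e⁻–e⁻ repulsion.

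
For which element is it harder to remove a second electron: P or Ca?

P

Consider each +1 ion: P⁺ still has 4 valence electrons; Ca⁺ still has 1 valence electron.
All are still removing valence electrons, so compare the +1 ions as you would atoms: IE_2 generally rises across a period (higher Z_eff) and falls down a group (larger shell), subject to the usual subshell exceptions.
Valence configurations: P⁺ [Ne]3s²3p², Ca⁺ [Ar]4s¹.
Tabulated IE_2 (kJ/mol): P 1907, Ca 1145.
Putting it together, IE_2: Ca < P.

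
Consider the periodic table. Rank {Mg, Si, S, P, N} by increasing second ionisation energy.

Consider each +1 ion: Mg⁺ still has 1 valence electron; Si⁺ still has 3 valence electrons; S⁺ still has 5 valence electrons; P⁺ still has 4 valence electrons; N⁺ still has 4 valence electrons.
All are still removing valence electrons, so compare the +1 ions as you would atoms: IE_2 generally rises across a period (higher Z_eff) and falls down a group (larger shell), subject to the usual subshell exceptions.
Valence configurations: Mg⁺ [Ne]3s¹, Si⁺ [Ne]3s²3p¹, S⁺ [Ne]3s²3p³, P⁺ [Ne]3s²3p², N⁺ [He]2s²2p².
The numbers (kJ/mol): Mg 1451, Si 1577, S 2252, P 1907, N 2856.
So the second ionization energies run Mg < Si < P < S < N.

Mg, Si, P, S, N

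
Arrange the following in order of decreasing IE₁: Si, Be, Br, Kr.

First ionization energy rises across a period (greater Z_eff holds electrons more tightly) and falls down a group (valence electrons are farther from the nucleus).
These span different periods and groups, so the two trends combine.
Be > Si: period and group pull opposite ways; the down-group shift dominates (900 vs 786 kJ/mol).
Br > Be: the two effects oppose for this pair; the across-period effect wins (1140 vs 900 kJ/mol).
Kr > Br: Kr lies to the right of Br in period 4, so the across-period effect alone puts Kr higher.
For reference (kJ/mol): Be 900, Si 786, Br 1140, Kr 1351.
So from highest to lowest: Kr > Br > Be > Si.

Kr > Br > Be > Si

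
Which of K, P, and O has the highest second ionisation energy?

IE_2 is the cost of taking one more electron from the +1 cation: K⁺ is the bare [Ar] core; P⁺ still has 4 valence electrons; O⁺ still has 5 valence electrons.
Usually core removal costs more than valence removal, but here the competition is close: a tightly held n=2 valence electron can cost more to remove than an n=3 core electron, so the actual values have to decide it.
Valence configurations: P⁺ [Ne]3s²3p², O⁺ [He]2s²2p³.
Approximate IE_2 values (kJ/mol): K 3052, P 1907, O 3388.
So the second ionization energies run P < K < O.

O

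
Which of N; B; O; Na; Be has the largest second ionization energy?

Na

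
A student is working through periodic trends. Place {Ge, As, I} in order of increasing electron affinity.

Ge is in period 4, group 14; As is in period 4, group 15; I is in period 5, group 17.
Electron affinity generally becomes more exothermic across a period toward the halogens and less exothermic down a group.
These span different periods and groups, so the two trends combine.
Ge > As: this pair runs against the simple trend — see the exception note.
I > Ge: period and group pull opposite ways; the across-period shift dominates (295 vs 119 kJ/mol).
Note the exception: Ge has a higher electron affinity than As, contrary to the simple trend — adding an electron to As's half-filled 4p³ is unfavourable, so Ge (4p²) has the more exothermic EA.
Tabulated electron affinity (kJ/mol): Ge 119, As 78, I 295.
So from lowest to highest: As < Ge < I.

As < Ge < I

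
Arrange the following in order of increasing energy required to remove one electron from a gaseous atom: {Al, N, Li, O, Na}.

Li is in period 2, group 1; N is in period 2, group 15; O is in period 2, group 16; Na is in period 3, group 1; Al is in period 3, group 13.
First ionization energy rises across a period (greater Z_eff holds electrons more tightly) and falls down a group (valence electrons are farther from the nucleus).
Neither a single period nor a single group — weigh both effects.
Li > Na: Li sits above Na in group 1, so the down-group effect alone puts Li higher.
Al > Li: the two effects oppose for this pair; the across-period effect wins (578 vs 520 kJ/mol).
O > Al: both effects reinforce here, so O is clearly the higher of the two.
N > O: this pair runs against the simple trend — see the exception note.
Note the exception: N has a higher first ionization energy than O, contrary to the simple trend — pairing an electron in O's 2p⁴ costs repulsion energy, so O ionizes more easily than half-filled N (2p³).
Tabulated first ionization energy (kJ/mol): Li 520, N 1402, O 1314, Na 496, Al 578.
So from lowest to highest: Na < Li < Al < O < N.

Na < Li < Al < O < N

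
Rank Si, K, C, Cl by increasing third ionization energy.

The third ionization energy removes an electron from the +2 ion. For each element: Si²⁺ still has 2 valence electrons; K²⁺ is already 1 electron into the core; C²⁺ still has 2 valence electrons; Cl²⁺ still has 5 valence electrons.
Usually core removal costs more than valence removal, but here the competition is close: a tightly held n=2 valence electron can cost more to remove than an n=3 core electron, so the actual values have to decide it.
Valence configurations: Si²⁺ [Ne]3s², C²⁺ [He]2s², Cl²⁺ [Ne]3s²3p³.
The numbers (kJ/mol): Si 3232, K 4420, C 4620, Cl 3822.
Putting it together, IE_3: Si < Cl < K < C.

Si, Cl, K, C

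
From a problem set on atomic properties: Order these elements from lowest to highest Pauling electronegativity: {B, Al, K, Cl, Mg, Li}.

K, Li, Mg, Al, B, Cl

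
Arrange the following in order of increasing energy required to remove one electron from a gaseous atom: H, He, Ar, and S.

S, H, Ar, He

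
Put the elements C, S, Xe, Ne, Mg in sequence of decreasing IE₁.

Ne > Xe > C > S > Mg

C is in period 2, group 14; Ne is in period 2, group 18; Mg is in period 3, group 2; S is in period 3, group 16; Xe is in period 5, group 18.
Removing the outermost electron gets harder across a period and easier down a group.
Here both period and group differ, so the two effects have to be weighed against each other.
S > Mg: both are in period 3; the period trend gives S the larger value.
C > S: period and group pull opposite ways; the down-group shift dominates (1086 vs 1000 kJ/mol).
Xe > C: period and group pull opposite ways; the across-period shift dominates (1170 vs 1086 kJ/mol).
Ne > Xe: Ne sits above Xe in group 18, so the down-group effect alone puts Ne higher.
For reference (kJ/mol): C 1086, Ne 2081, Mg 738, S 1000, Xe 1170.
So from highest to lowest: Ne > Xe > C > S > Mg.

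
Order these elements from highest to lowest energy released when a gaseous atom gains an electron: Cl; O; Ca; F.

Atoms with high Z_eff and room in the valence shell (especially the halogens) have the most exothermic electron affinities.
Here both period and group differ, so the two effects have to be weighed against each other.
O > Ca: both effects reinforce here, so O is clearly the higher of the two.
F > O: both are in period 2; the period trend gives F the larger value.
Cl > F: this pair runs against the simple trend — see the exception note.
Note the exception: Cl has a higher electron affinity than F, contrary to the simple trend — F's small 2p subshell makes the incoming electron feel strong e⁻–e⁻ repulsion, so Cl actually releases more energy on gaining an electron.
Tabulated electron affinity (kJ/mol): O 141, F 328, Cl 349, Ca 2.
So from highest to lowest: Cl > F > O > Ca.

Cl > F > O > Ca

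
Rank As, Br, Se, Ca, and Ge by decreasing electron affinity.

Ca is in period 4, group 2; Ge is in period 4, group 14; As is in period 4, group 15; Se is in period 4, group 16; Br is in period 4, group 17.
EA tends to increase across a period and decrease down a group, though the pattern is less regular than for IE or radius.
All lie in period 4; the across-period trend (electron affinity increases left to right) applies, with the exception below.
Note the exception: Ge has a higher electron affinity than As, contrary to the simple trend — adding an electron to As's half-filled 4p³ is unfavourable, so Ge (4p²) has the more exothermic EA.
For reference (kJ/mol): Ca 2, Ge 119, As 78, Se 195, Br 325.
So from highest to lowest: Br > Se > Ge > As > Ca.

Br > Se > Ge > As > Ca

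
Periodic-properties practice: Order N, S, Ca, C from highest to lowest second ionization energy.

IE_2 is the cost of taking one more electron from the +1 cation: N⁺ still has 4 valence electrons; S⁺ still has 5 valence electrons; Ca⁺ still has 1 valence electron; C⁺ still has 3 valence electrons.
All are still removing valence electrons, so compare the +1 ions as you would atoms: IE_2 generally rises across a period (higher Z_eff) and falls down a group (larger shell), subject to the usual subshell exceptions.
Valence configurations: N⁺ [He]2s²2p², S⁺ [Ne]3s²3p³, Ca⁺ [Ar]4s¹, C⁺ [He]2s²2p¹.
The numbers (kJ/mol): N 2856, S 2252, Ca 1145, C 2353.
Overall IE_2 order: Ca < S < C < N.

N, C, S, Ca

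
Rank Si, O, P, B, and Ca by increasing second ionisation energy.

Ca < Si < P < B < O

After 1 electron has been removed, what remains? Si⁺ still has 3 valence electrons; O⁺ still has 5 valence electrons; P⁺ still has 4 valence electrons; B⁺ still has 2 valence electrons; Ca⁺ still has 1 valence electron.
All are still removing valence electrons, so compare the +1 ions as you would atoms: IE_2 generally rises across a period (higher Z_eff) and falls down a group (larger shell), subject to the usual subshell exceptions.
Valence configurations: Si⁺ [Ne]3s²3p¹, O⁺ [He]2s²2p³, P⁺ [Ne]3s²3p², B⁺ [He]2s², Ca⁺ [Ar]4s¹.
Approximate IE_2 values (kJ/mol): Si 1577, O 3388, P 1907, B 2427, Ca 1145.
Overall IE_2 order: Ca < Si < P < B < O.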